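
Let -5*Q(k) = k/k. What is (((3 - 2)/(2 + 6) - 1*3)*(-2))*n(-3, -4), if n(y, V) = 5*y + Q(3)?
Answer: -437/5 ≈ -87.400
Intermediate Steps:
Q(k) = -⅕ (Q(k) = -k/(5*k) = -⅕*1 = -⅕)
n(y, V) = -⅕ + 5*y (n(y, V) = 5*y - ⅕ = -⅕ + 5*y)
(((3 - 2)/(2 + 6) - 1*3)*(-2))*n(-3, -4) = (((3 - 2)/(2 + 6) - 1*3)*(-2))*(-⅕ + 5*(-3)) = ((1/8 - 3)*(-2))*(-⅕ - 15) = ((1*(⅛) - 3)*(-2))*(-76/5) = ((⅛ - 3)*(-2))*(-76/5) = -23/8*(-2)*(-76/5) = (23/4)*(-76/5) = -437/5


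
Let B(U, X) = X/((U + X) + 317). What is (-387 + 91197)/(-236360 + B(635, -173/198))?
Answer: -17101611630/44512024453 ≈ -0.38420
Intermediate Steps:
B(U, X) = X/(317 + U + X)
(-387 + 91197)/(-236360 + B(635, -173/198)) = (-387 + 91197)/(-236360 + (-173/198)/(317 + 635 - 173/198)) = 90810/(-236360 + (-173*1/198)/(317 + 635 - 173*1/198)) = 90810/(-236360 - 173/(198*(317 + 635 - 173/198))) = 90810/(-236360 - 173/(198*188323/198)) = 90810/(-236360 - 173/198*198/188323) = 90810/(-236360 - 173/188323) = 90810/(-44512024453/188323) = 90810*(-188323/44512024453) = -17101611630/44512024453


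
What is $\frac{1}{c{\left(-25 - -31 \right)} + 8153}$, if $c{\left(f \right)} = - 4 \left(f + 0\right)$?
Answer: $\frac{1}{8129} \approx 0.00012302$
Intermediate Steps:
$c{\left(f \right)} = - 4 f$
$\frac{1}{c{\left(-25 - -31 \right)} + 8153} = \frac{1}{- 4 \left(-25 - -31\right) + 8153} = \frac{1}{- 4 \left(-25 + 31\right) + 8153} = \frac{1}{\left(-4\right) 6 + 8153} = \frac{1}{-24 + 8153} = \frac{1}{8129}$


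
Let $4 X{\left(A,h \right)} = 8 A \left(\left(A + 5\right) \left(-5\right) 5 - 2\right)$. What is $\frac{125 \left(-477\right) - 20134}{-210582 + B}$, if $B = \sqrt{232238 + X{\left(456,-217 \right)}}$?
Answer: $\frac{8397904869}{22177529555} + \frac{79759 i \sqrt{10280386}}{44355059110} \approx 0.37867 + 0.0057656 i$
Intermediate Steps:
$X{\left(A,h \right)} = 2 A \left(-127 - 25 A\right)$ ($X{\left(A,h \right)} = \frac{8 A \left(\left(A + 5\right) \left(-5\right) 5 - 2\right)}{4} = \frac{8 A \left(\left(5 + A\right) \left(-5\right) 5 - 2\right)}{4} = \frac{8 A \left(\left(-25 - 5 A\right) 5 - 2\right)}{4} = \frac{8 A \left(\left(-125 - 25 A\right) - 2\right)}{4} = \frac{8 A \left(-127 - 25 A\right)}{4} = 2 A \left(-127 - 25 A\right)$)
$B = i \sqrt{10280386}$ ($B = \sqrt{232238 - 912 \left(127 + 25 \cdot 456\right)} = \sqrt{232238 - 912 \left(127 + 11400\right)} = \sqrt{232238 - 912 \cdot 11527} = \sqrt{232238 - 10512624} = \sqrt{-10280386} = i \sqrt{10280386} \approx 3206.3 i$)
$\frac{125 \left(-477\right) - 20134}{-210582 + B} = \frac{125 \left(-477\right) - 20134}{-210582 + i \sqrt{10280386}} = \frac{-59625 - 20134}{-210582 + i \sqrt{10280386}} = - \frac{79759}{-210582 + i \sqrt{10280386}}$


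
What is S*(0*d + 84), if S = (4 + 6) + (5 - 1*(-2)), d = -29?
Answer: 1428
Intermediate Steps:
S = 17 (S = 10 + (5 + 2) = 10 + 7 = 17)
S*(0*d + 84) = 17*(0*(-29) + 84) = 17*(0 + 84) = 17*84 = 1428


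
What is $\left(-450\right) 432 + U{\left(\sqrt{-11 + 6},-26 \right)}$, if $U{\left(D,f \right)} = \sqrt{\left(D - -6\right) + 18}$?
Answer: $-194400 + \sqrt{24 + i \sqrt{5}} \approx -1.944 \cdot 10^{5} + 0.22797 i$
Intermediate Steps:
$U{\left(D,f \right)} = \sqrt{24 + D}$ ($U{\left(D,f \right)} = \sqrt{\left(D + 6\right) + 18} = \sqrt{\left(6 + D\right) + 18} = \sqrt{24 + D}$)
$\left(-450\right) 432 + U{\left(\sqrt{-11 + 6},-26 \right)} = \left(-450\right) 432 + \sqrt{24 + \sqrt{-11 + 6}} = -194400 + \sqrt{24 + \sqrt{-5}} = -194400 + \sqrt{24 + i \sqrt{5}}$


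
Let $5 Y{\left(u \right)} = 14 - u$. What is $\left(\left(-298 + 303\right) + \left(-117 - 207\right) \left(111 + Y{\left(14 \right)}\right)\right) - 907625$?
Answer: $-943584$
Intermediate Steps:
$Y{\left(u \right)} = \frac{14}{5} - \frac{u}{5}$ ($Y{\left(u \right)} = \frac{14 - u}{5} = \frac{14}{5} - \frac{u}{5}$)
$\left(\left(-298 + 303\right) + \left(-117 - 207\right) \left(111 + Y{\left(14 \right)}\right)\right) - 907625 = \left(\left(-298 + 303\right) + \left(-117 - 207\right) \left(111 + \left(\frac{14}{5} - \frac{14}{5}\right)\right)\right) - 907625 = \left(5 - 324 \left(111 + \left(\frac{14}{5} - \frac{14}{5}\right)\right)\right) - 907625 = \left(5 - 324 \left(111 + 0\right)\right) - 907625 = \left(5 - 35964\right) - 907625 = -35959 - 907625 = -943584$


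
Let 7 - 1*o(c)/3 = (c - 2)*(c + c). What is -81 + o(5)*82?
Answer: -5739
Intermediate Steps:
o(c) = 21 - 6*c*(-2 + c) (o(c) = 21 - 3*(c - 2)*(c + c) = 21 - 3*(-2 + c)*2*c = 21 - 6*c*(-2 + c))
-81 + o(5)*82 = -81 + (21 - 6*5**2 + 12*5)*82 = -81 + (21 - 6*25 + 60)*82 = -81 + (21 - 150 + 60)*82 = -81 - 69*82 = -81 - 5658 = -5739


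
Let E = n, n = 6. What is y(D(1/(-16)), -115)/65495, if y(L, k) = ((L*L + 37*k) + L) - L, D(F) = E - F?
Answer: -1079871/16766720 ≈ -0.064406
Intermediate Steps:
E = 6
D(F) = 6 - F
y(L, k) = L**2 + 37*k (y(L, k) = ((L**2 + 37*k) + L) - L = (L + L**2 + 37*k) - L = L**2 + 37*k)
y(D(1/(-16)), -115)/65495 = ((6 - 1/(-16))**2 + 37*(-115))/65495 = ((6 - 1*(-1/16))**2 - 4255)*(1/65495) = ((6 + 1/16)**2 - 4255)*(1/65495) = ((97/16)**2 - 4255)*(1/65495) = (9409/256 - 4255)*(1/65495) = -1079871/256*1/65495 = -1079871/16766720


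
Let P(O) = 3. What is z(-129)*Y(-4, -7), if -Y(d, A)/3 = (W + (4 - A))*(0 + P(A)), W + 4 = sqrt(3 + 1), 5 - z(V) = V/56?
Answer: -33129/56 ≈ -591.59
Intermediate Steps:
z(V) = 5 - V/56
W = -2 (W = -4 + sqrt(3 + 1) = -4 + sqrt(4) = -4 + 2 = -2)
Y(d, A) = -18 + 9*A (Y(d, A) = -3*(-2 + (4 - A))*(0 + 3) = -3*(2 - A)*3 = -3*(6 - 3*A) = -18 + 9*A)
z(-129)*Y(-4, -7) = (5 - 1/56*(-129))*(-18 + 9*(-7)) = (5 + 129/56)*(-18 - 63) = (409/56)*(-81) = -33129/56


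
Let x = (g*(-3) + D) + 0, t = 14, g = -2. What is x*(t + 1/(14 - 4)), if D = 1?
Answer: 987/10 ≈ 98.700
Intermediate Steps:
x = 7 (x = (-2*(-3) + 1) + 0 = (6 + 1) + 0 = 7 + 0 = 7)
x*(t + 1/(14 - 4)) = 7*(14 + 1/(14 - 4)) = 7*(14 + 1/10) = 7*(14 + ⅒) = 7*(141/10) = 987/10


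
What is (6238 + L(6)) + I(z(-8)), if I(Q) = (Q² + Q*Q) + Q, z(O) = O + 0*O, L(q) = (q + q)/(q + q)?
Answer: 6359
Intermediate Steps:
L(q) = 1 (L(q) = (2*q)/((2*q)) = (2*q)*(1/(2*q)) = 1)
z(O) = O (z(O) = O + 0 = O)
I(Q) = Q + 2*Q² (I(Q) = (Q² + Q²) + Q = 2*Q² + Q = Q + 2*Q²)
(6238 + L(6)) + I(z(-8)) = (6238 + 1) - 8*(1 + 2*(-8)) = 6239 - 8*(1 - 16) = 6239 - 8*(-15) = 6239 + 120 = 6359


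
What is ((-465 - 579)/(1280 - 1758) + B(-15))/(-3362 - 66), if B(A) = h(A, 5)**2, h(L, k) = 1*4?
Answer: -2173/409646 ≈ -0.0053046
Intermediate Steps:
h(L, k) = 4
B(A) = 16 (B(A) = 4**2 = 16)
((-465 - 579)/(1280 - 1758) + B(-15))/(-3362 - 66) = ((-465 - 579)/(1280 - 1758) + 16)/(-3362 - 66) = (-1044/(-478) + 16)/(-3428) = (-1044*(-1/478) + 16)*(-1/3428) = (522/239 + 16)*(-1/3428) = (4346/239)*(-1/3428) = -2173/409646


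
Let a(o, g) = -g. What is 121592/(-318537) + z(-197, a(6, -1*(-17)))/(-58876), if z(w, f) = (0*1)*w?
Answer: -121592/318537 ≈ -0.38172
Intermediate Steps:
z(w, f) = 0 (z(w, f) = 0*w = 0)
121592/(-318537) + z(-197, a(6, -1*(-17)))/(-58876) = 121592/(-318537) + 0/(-58876) = 121592*(-1/318537) + 0*(-1/58876) = -121592/318537 + 0 = -121592/318537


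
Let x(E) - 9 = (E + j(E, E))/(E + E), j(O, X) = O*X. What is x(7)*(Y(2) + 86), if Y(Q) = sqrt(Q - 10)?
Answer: 1118 + 26*I*sqrt(2) ≈ 1118.0 + 36.77*I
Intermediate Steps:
Y(Q) = sqrt(-10 + Q)
x(E) = 9 + (E + E**2)/(2*E) (x(E) = 9 + (E + E*E)/(E + E) = 9 + (E + E**2)/((2*E)) = 9 + (E + E**2)*(1/(2*E)) = 9 + (E + E**2)/(2*E))
x(7)*(Y(2) + 86) = (19/2 + (1/2)*7)*(sqrt(-10 + 2) + 86) = (19/2 + 7/2)*(sqrt(-8) + 86) = 13*(2*I*sqrt(2) + 86) = 13*(86 + 2*I*sqrt(2)) = 1118 + 26*I*sqrt(2)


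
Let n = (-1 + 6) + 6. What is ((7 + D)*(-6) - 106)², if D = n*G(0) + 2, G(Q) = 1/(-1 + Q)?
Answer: 8836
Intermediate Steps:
n = 11 (n = 5 + 6 = 11)
D = -9 (D = 11/(-1 + 0) + 2 = 11/(-1) + 2 = 11*(-1) + 2 = -11 + 2 = -9)
((7 + D)*(-6) - 106)² = ((7 - 9)*(-6) - 106)² = (-2*(-6) - 106)² = (12 - 106)² = (-94)² = 8836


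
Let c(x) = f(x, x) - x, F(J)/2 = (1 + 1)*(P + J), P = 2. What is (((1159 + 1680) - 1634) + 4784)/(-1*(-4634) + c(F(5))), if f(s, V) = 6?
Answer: 5989/4612 ≈ 1.2986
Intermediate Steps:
F(J) = 8 + 4*J (F(J) = 2*((1 + 1)*(2 + J)) = 2*(2*(2 + J)) = 2*(4 + 2*J) = 8 + 4*J)
c(x) = 6 - x
(((1159 + 1680) - 1634) + 4784)/(-1*(-4634) + c(F(5))) = (((1159 + 1680) - 1634) + 4784)/(-1*(-4634) + (6 - (8 + 4*5))) = ((2839 - 1634) + 4784)/(4634 + (6 - (8 + 20))) = (1205 + 4784)/(4634 + (6 - 1*28)) = 5989/(4634 + (6 - 28)) = 5989/(4634 - 22) = 5989/4612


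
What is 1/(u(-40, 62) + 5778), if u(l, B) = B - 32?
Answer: 1/5808 ≈ 0.00017218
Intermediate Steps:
u(l, B) = -32 + B
1/(u(-40, 62) + 5778) = 1/((-32 + 62) + 5778) = 1/(30 + 5778) = 1/5808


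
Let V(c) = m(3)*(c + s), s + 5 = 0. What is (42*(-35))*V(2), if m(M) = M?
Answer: 13230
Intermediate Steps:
s = -5 (s = -5 + 0 = -5)
V(c) = -15 + 3*c (V(c) = 3*(c - 5) = 3*(-5 + c) = -15 + 3*c)
(42*(-35))*V(2) = (42*(-35))*(-15 + 3*2) = -1470*(-15 + 6) = -1470*(-9) = 13230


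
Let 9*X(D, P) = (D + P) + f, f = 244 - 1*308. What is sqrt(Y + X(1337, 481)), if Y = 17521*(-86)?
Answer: 10*I*sqrt(135595)/3 ≈ 1227.4*I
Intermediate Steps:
f = -64 (f = 244 - 308 = -64)
X(D, P) = -64/9 + D/9 + P/9 (X(D, P) = ((D + P) - 64)/9 = (-64 + D + P)/9 = -64/9 + D/9 + P/9)
Y = -1506806
sqrt(Y + X(1337, 481)) = sqrt(-1506806 + (-64/9 + (1/9)*1337 + (1/9)*481)) = sqrt(-1506806 + (-64/9 + 1337/9 + 481/9)) = sqrt(-1506806 + 1754/9) = sqrt(-13559500/9) = 10*I*sqrt(135595)/3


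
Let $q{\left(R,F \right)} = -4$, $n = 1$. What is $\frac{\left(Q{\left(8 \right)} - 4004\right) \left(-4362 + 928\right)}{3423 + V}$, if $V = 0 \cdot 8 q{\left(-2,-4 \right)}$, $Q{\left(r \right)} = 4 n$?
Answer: $\frac{13736000}{3423} \approx 4012.9$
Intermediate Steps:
$Q{\left(r \right)} = 4$ ($Q{\left(r \right)} = 4 \cdot 1 = 4$)
$V = 0$ ($V = 0 \cdot 8 \left(-4\right) = 0 \left(-4\right) = 0$)
$\frac{\left(Q{\left(8 \right)} - 4004\right) \left(-4362 + 928\right)}{3423 + V} = \frac{\left(4 - 4004\right) \left(-4362 + 928\right)}{3423 + 0} = \frac{\left(-4000\right) \left(-3434\right)}{3423} = 13736000 \cdot \frac{1}{3423} = \frac{13736000}{3423}$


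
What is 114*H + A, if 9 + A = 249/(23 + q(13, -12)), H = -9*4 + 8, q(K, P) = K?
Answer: -38329/12 ≈ -3194.1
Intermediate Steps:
H = -28 (H = -3*12 + 8 = -36 + 8 = -28)
A = -25/12 (A = -9 + 249/(23 + 13) = -9 + 249/36 = -9 + 249*(1/36) = -9 + 83/12 = -25/12 ≈ -2.0833)
114*H + A = 114*(-28) - 25/12 = -3192 - 25/12 = -38329/12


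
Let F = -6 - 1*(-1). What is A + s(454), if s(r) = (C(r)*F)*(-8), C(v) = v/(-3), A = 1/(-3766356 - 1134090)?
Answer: -29664033121/4900446 ≈ -6053.3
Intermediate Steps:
A = -1/4900446 (A = 1/(-4900446) = -1/4900446 ≈ -2.0406e-7)
C(v) = -v/3 (C(v) = v*(-⅓) = -v/3)
F = -5 (F = -6 + 1 = -5)
s(r) = -40*r/3 (s(r) = (-r/3*(-5))*(-8) = (5*r/3)*(-8) = -40*r/3)
A + s(454) = -1/4900446 - 40/3*454 = -1/4900446 - 18160/3 = -29664033121/4900446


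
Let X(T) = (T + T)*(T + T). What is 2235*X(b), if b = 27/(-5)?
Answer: 1303452/5 ≈ 2.6069e+5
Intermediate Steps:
b = -27/5 (b = 27*(-1/5) = -27/5 ≈ -5.4000)
X(T) = 4*T**2 (X(T) = (2*T)*(2*T) = 4*T**2)
2235*X(b) = 2235*(4*(-27/5)**2) = 2235*(4*(729/25)) = 2235*(2916/25) = 1303452/5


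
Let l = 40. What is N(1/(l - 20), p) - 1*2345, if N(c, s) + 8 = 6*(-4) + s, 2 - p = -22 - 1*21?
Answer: -2332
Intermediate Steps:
p = 45 (p = 2 - (-22 - 1*21) = 2 - (-22 - 21) = 2 - 1*(-43) = 2 + 43 = 45)
N(c, s) = -32 + s (N(c, s) = -8 + (6*(-4) + s) = -8 + (-24 + s) = -32 + s)
N(1/(l - 20), p) - 1*2345 = (-32 + 45) - 1*2345 = 13 - 2345 = -2332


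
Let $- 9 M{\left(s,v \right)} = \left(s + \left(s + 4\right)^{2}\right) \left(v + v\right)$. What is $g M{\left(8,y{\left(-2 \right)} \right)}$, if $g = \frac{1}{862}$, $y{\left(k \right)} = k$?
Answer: $\frac{304}{3879} \approx 0.078371$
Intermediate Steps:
$g = \frac{1}{862} \approx 0.0011601$
$M{\left(s,v \right)} = - \frac{2 v \left(s + \left(4 + s\right)^{2}\right)}{9}$ ($M{\left(s,v \right)} = - \frac{\left(s + \left(s + 4\right)^{2}\right) \left(v + v\right)}{9} = - \frac{\left(s + \left(4 + s\right)^{2}\right) 2 v}{9} = - \frac{2 v \left(s + \left(4 + s\right)^{2}\right)}{9}$)
$g M{\left(8,y{\left(-2 \right)} \right)} = \frac{\left(- \frac{2}{9}\right) \left(-2\right) \left(8 + \left(4 + 8\right)^{2}\right)}{862} = \frac{\left(- \frac{2}{9}\right) \left(-2\right) \left(8 + 12^{2}\right)}{862} = \frac{\left(- \frac{2}{9}\right) \left(-2\right) \left(8 + 144\right)}{862} = \frac{\left(- \frac{2}{9}\right) \left(-2\right) 152}{862} = \frac{1}{862} \cdot \frac{608}{9} = \frac{304}{3879}$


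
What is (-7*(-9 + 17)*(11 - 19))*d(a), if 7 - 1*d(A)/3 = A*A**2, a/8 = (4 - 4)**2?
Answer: 9408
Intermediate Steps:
a = 0 (a = 8*(4 - 4)**2 = 8*0**2 = 8*0 = 0)
d(A) = 21 - 3*A**3 (d(A) = 21 - 3*A*A**2 = 21 - 3*A**3)
(-7*(-9 + 17)*(11 - 19))*d(a) = (-7*(-9 + 17)*(11 - 19))*(21 - 3*0**3) = (-56*(-8))*(21 - 3*0) = (-7*(-64))*(21 + 0) = 448*21 = 9408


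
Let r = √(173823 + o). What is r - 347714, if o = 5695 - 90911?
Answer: -347714 + √88607 ≈ -3.4742e+5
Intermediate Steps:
o = -85216
r = √88607 (r = √(173823 - 85216) = √88607 ≈ 297.67)
r - 347714 = √88607 - 347714 = -347714 + √88607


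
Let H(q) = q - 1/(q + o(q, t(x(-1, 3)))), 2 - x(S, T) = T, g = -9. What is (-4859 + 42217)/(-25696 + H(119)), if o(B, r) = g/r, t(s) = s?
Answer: -4781824/3273857 ≈ -1.4606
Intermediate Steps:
x(S, T) = 2 - T
o(B, r) = -9/r
H(q) = q - 1/(9 + q) (H(q) = q - 1/(q - 9/(2 - 1*3)) = q - 1/(q - 9/(2 - 3)) = q - 1/(q - 9/(-1)) = q - 1/(q - 9*(-1)) = q - 1/(q + 9) = q - 1/(9 + q))
(-4859 + 42217)/(-25696 + H(119)) = (-4859 + 42217)/(-25696 + (-1 + 119² + 9*119)/(9 + 119)) = 37358/(-25696 + (-1 + 14161 + 1071)/128) = 37358/(-25696 + (1/128)*15231) = 37358/(-25696 + 15231/128) = 37358/(-3273857/128) = 37358*(-128/3273857) = -4781824/3273857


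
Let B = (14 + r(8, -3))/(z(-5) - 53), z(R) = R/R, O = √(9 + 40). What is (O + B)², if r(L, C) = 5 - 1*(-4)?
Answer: 116281/2704 ≈ 43.003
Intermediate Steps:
O = 7 (O = √49 = 7)
z(R) = 1
r(L, C) = 9 (r(L, C) = 5 + 4 = 9)
B = -23/52 (B = (14 + 9)/(1 - 53) = 23/(-52) = 23*(-1/52) = -23/52 ≈ -0.44231)
(O + B)² = (7 - 23/52)² = (341/52)² = 116281/2704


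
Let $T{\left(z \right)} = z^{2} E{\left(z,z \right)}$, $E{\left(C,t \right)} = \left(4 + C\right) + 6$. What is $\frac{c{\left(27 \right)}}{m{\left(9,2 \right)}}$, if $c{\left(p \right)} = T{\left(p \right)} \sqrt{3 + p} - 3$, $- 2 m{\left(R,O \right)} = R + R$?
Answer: $\frac{1}{3} - 2997 \sqrt{30} \approx -16415.0$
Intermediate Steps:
$E{\left(C,t \right)} = 10 + C$
$T{\left(z \right)} = z^{2} \left(10 + z\right)$
$m{\left(R,O \right)} = - R$ ($m{\left(R,O \right)} = - \frac{R + R}{2} = - \frac{2 R}{2} = - R$)
$c{\left(p \right)} = -3 + p^{2} \sqrt{3 + p} \left(10 + p\right)$ ($c{\left(p \right)} = p^{2} \left(10 + p\right) \sqrt{3 + p} - 3 = p^{2} \sqrt{3 + p} \left(10 + p\right) - 3 = -3 + p^{2} \sqrt{3 + p} \left(10 + p\right)$)
$\frac{c{\left(27 \right)}}{m{\left(9,2 \right)}} = \frac{-3 + 27^{2} \sqrt{3 + 27} \left(10 + 27\right)}{\left(-1\right) 9} = \frac{-3 + 729 \sqrt{30} \cdot 37}{-9} = \left(-3 + 26973 \sqrt{30}\right) \left(- \frac{1}{9}\right) = \frac{1}{3} - 2997 \sqrt{30}$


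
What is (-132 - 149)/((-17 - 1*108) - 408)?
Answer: 281/533 ≈ 0.52720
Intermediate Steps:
(-132 - 149)/((-17 - 1*108) - 408) = -281/((-17 - 108) - 408) = -281/(-125 - 408) = -281/(-533) = -281*(-1/533) = 281/533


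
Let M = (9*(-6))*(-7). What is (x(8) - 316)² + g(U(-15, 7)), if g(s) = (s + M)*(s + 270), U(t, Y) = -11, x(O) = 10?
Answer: 188689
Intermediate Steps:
M = 378 (M = -54*(-7) = 378)
g(s) = (270 + s)*(378 + s) (g(s) = (s + 378)*(s + 270) = (378 + s)*(270 + s) = (270 + s)*(378 + s))
(x(8) - 316)² + g(U(-15, 7)) = (10 - 316)² + (102060 + (-11)² + 648*(-11)) = (-306)² + (102060 + 121 - 7128) = 93636 + 95053 = 188689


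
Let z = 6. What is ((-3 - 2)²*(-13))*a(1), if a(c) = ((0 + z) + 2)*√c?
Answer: -2600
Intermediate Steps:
a(c) = 8*√c (a(c) = ((0 + 6) + 2)*√c = (6 + 2)*√c = 8*√c)
((-3 - 2)²*(-13))*a(1) = ((-3 - 2)²*(-13))*(8*√1) = ((-5)²*(-13))*(8*1) = (25*(-13))*8 = -325*8 = -2600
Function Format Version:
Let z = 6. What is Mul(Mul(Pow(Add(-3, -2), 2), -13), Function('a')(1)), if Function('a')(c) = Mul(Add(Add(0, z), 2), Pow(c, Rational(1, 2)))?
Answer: -2600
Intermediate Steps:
Function('a')(c) = Mul(8, Pow(c, Rational(1, 2))) (Function('a')(c) = Mul(Add(Add(0, 6), 2), Pow(c, Rational(1, 2))) = Mul(Add(6, 2), Pow(c, Rational(1, 2))) = Mul(8, Pow(c, Rational(1, 2))))
Mul(Mul(Pow(Add(-3, -2), 2), -13), Function('a')(1)) = Mul(Mul(Pow(Add(-3, -2), 2), -13), Mul(8, Pow(1, Rational(1, 2)))) = Mul(Mul(Pow(-5, 2), -13), Mul(8, 1)) = Mul(Mul(25, -13), 8) = Mul(-325, 8) = -2600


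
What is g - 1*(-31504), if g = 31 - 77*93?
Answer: 24374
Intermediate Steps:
g = -7130 (g = 31 - 7161 = -7130)
g - 1*(-31504) = -7130 - 1*(-31504) = -7130 + 31504 = 24374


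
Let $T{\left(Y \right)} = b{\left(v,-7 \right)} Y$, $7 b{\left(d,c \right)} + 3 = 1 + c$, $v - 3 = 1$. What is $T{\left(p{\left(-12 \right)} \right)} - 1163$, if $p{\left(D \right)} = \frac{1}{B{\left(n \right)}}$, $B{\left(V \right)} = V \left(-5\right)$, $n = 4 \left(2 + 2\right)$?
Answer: $- \frac{651271}{560} \approx -1163.0$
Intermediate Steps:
$n = 16$ ($n = 4 \cdot 4 = 16$)
$v = 4$ ($v = 3 + 1 = 4$)
$B{\left(V \right)} = - 5 V$
$b{\left(d,c \right)} = - \frac{2}{7} + \frac{c}{7}$ ($b{\left(d,c \right)} = - \frac{3}{7} + \frac{1 + c}{7} = - \frac{3}{7} + \left(\frac{1}{7} + \frac{c}{7}\right) = - \frac{2}{7} + \frac{c}{7}$)
$p{\left(D \right)} = - \frac{1}{80}$ ($p{\left(D \right)} = \frac{1}{\left(-5\right) 16} = \frac{1}{-80} = - \frac{1}{80}$)
$T{\left(Y \right)} = - \frac{9 Y}{7}$ ($T{\left(Y \right)} = \left(- \frac{2}{7} + \frac{1}{7} \left(-7\right)\right) Y = \left(- \frac{2}{7} - 1\right) Y = - \frac{9 Y}{7}$)
$T{\left(p{\left(-12 \right)} \right)} - 1163 = \left(- \frac{9}{7}\right) \left(- \frac{1}{80}\right) - 1163 = \frac{9}{560} - 1163 = - \frac{651271}{560}$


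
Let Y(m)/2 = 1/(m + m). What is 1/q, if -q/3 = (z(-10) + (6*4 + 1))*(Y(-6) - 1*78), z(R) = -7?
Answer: 1/4221 ≈ 0.00023691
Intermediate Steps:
Y(m) = 1/m (Y(m) = 2/(m + m) = 2/((2*m)) = 2*(1/(2*m)) = 1/m)
q = 4221 (q = -3*(-7 + (6*4 + 1))*(1/(-6) - 1*78) = -3*(-7 + (24 + 1))*(-⅙ - 78) = -3*(-7 + 25)*(-469)/6 = -54*(-469)/6 = -3*(-1407) = 4221)
1/q = 1/4221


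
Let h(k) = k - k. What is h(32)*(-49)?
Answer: 0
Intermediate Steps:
h(k) = 0
h(32)*(-49) = 0*(-49) = 0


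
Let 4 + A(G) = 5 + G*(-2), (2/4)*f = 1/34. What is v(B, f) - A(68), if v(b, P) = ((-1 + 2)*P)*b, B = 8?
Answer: 2303/17 ≈ 135.47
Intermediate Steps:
f = 1/17 (f = 2/34 = 2*(1/34) = 1/17 ≈ 0.058824)
v(b, P) = P*b (v(b, P) = (1*P)*b = P*b)
A(G) = 1 - 2*G (A(G) = -4 + (5 + G*(-2)) = -4 + (5 - 2*G) = 1 - 2*G)
v(B, f) - A(68) = (1/17)*8 - (1 - 2*68) = 8/17 - (1 - 136) = 8/17 - 1*(-135) = 8/17 + 135 = 2303/17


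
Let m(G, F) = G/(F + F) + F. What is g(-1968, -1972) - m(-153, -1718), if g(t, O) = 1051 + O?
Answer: 2738339/3436 ≈ 796.96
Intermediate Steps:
m(G, F) = F + G/(2*F) (m(G, F) = G/((2*F)) + F = (1/(2*F))*G + F = G/(2*F) + F = F + G/(2*F))
g(-1968, -1972) - m(-153, -1718) = (1051 - 1972) - (-1718 + (½)*(-153)/(-1718)) = -921 - (-1718 + (½)*(-153)*(-1/1718)) = -921 - (-1718 + 153/3436) = -921 - 1*(-5902895/3436) = -921 + 5902895/3436 = 2738339/3436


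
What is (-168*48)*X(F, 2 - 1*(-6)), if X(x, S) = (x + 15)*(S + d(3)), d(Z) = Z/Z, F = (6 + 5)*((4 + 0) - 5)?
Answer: -290304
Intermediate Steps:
F = -11 (F = 11*(4 - 5) = 11*(-1) = -11)
d(Z) = 1
X(x, S) = (1 + S)*(15 + x) (X(x, S) = (x + 15)*(S + 1) = (15 + x)*(1 + S) = (1 + S)*(15 + x))
(-168*48)*X(F, 2 - 1*(-6)) = (-168*48)*(15 - 11 + 15*(2 - 1*(-6)) + (2 - 1*(-6))*(-11)) = -8064*(15 - 11 + 15*(2 + 6) + (2 + 6)*(-11)) = -8064*(15 - 11 + 15*8 + 8*(-11)) = -8064*(15 - 11 + 120 - 88) = -8064*36 = -290304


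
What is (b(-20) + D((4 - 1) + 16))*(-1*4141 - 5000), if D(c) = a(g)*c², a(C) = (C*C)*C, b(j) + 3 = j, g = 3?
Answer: -88887084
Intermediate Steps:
b(j) = -3 + j
a(C) = C³ (a(C) = C²*C = C³)
D(c) = 27*c² (D(c) = 3³*c² = 27*c²)
(b(-20) + D((4 - 1) + 16))*(-1*4141 - 5000) = ((-3 - 20) + 27*((4 - 1) + 16)²)*(-1*4141 - 5000) = (-23 + 27*(3 + 16)²)*(-4141 - 5000) = (-23 + 27*19²)*(-9141) = (-23 + 27*361)*(-9141) = (-23 + 9747)*(-9141) = 9724*(-9141) = -88887084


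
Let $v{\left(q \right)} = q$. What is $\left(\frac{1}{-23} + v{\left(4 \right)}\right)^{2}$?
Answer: $\frac{8281}{529} \approx 15.654$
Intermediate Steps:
$\left(\frac{1}{-23} + v{\left(4 \right)}\right)^{2} = \left(\frac{1}{-23} + 4\right)^{2} = \left(- \frac{1}{23} + 4\right)^{2} = \left(\frac{91}{23}\right)^{2} = \frac{8281}{529}$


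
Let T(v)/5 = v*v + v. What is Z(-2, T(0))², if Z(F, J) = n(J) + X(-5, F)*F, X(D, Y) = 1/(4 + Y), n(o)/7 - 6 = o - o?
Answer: 1681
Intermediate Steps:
n(o) = 42 (n(o) = 42 + 7*(o - o) = 42 + 7*0 = 42 + 0 = 42)
T(v) = 5*v + 5*v² (T(v) = 5*(v*v + v) = 5*(v² + v) = 5*(v + v²) = 5*v + 5*v²)
Z(F, J) = 42 + F/(4 + F)
Z(-2, T(0))² = ((168 + 43*(-2))/(4 - 2))² = ((168 - 86)/2)² = ((½)*82)² = 41² = 1681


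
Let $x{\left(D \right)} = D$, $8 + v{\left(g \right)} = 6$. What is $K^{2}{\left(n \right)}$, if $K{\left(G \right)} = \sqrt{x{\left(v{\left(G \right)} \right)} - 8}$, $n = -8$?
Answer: $-10$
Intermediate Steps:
$v{\left(g \right)} = -2$ ($v{\left(g \right)} = -8 + 6 = -2$)
$K{\left(G \right)} = i \sqrt{10}$ ($K{\left(G \right)} = \sqrt{-2 - 8} = \sqrt{-10} = i \sqrt{10}$)
$K^{2}{\left(n \right)} = \left(i \sqrt{10}\right)^{2} = -10$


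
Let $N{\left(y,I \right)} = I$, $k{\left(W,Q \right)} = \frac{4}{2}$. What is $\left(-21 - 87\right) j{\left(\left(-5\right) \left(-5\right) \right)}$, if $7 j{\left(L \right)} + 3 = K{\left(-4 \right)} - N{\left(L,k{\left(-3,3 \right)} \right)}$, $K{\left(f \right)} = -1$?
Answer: $\frac{648}{7} \approx 92.571$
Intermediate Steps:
$k{\left(W,Q \right)} = 2$ ($k{\left(W,Q \right)} = 4 \cdot \frac{1}{2} = 2$)
$j{\left(L \right)} = - \frac{6}{7}$ ($j{\left(L \right)} = - \frac{3}{7} + \frac{-1 - 2}{7} = - \frac{3}{7} + \frac{1}{7} \left(-3\right) = - \frac{3}{7} - \frac{3}{7} = - \frac{6}{7}$)
$\left(-21 - 87\right) j{\left(\left(-5\right) \left(-5\right) \right)} = \left(-21 - 87\right) \left(- \frac{6}{7}\right) = \left(-108\right) \left(- \frac{6}{7}\right) = \frac{648}{7}$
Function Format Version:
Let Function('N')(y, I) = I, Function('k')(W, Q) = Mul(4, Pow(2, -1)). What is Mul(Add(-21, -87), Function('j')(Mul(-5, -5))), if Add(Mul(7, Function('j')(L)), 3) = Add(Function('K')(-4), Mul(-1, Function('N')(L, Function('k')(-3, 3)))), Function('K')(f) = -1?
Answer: Rational(648, 7) ≈ 92.571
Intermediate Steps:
Function('k')(W, Q) = 2 (Function('k')(W, Q) = Mul(4, Rational(1, 2)) = 2)
Function('j')(L) = Rational(-6, 7) (Function('j')(L) = Add(Rational(-3, 7), Mul(Rational(1, 7), Add(-1, Mul(-1, 2)))) = Add(Rational(-3, 7), Mul(Rational(1, 7), Add(-1, -2))) = Add(Rational(-3, 7), Mul(Rational(1, 7), -3)) = Add(Rational(-3, 7), Rational(-3, 7)) = Rational(-6, 7))
Mul(Add(-21, -87), Function('j')(Mul(-5, -5))) = Mul(Add(-21, -87), Rational(-6, 7)) = Mul(-108, Rational(-6, 7)) = Rational(648, 7)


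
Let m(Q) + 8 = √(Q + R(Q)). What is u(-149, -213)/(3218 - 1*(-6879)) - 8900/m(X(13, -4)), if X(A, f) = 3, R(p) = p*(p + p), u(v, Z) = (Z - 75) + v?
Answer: 31255983/18877 + 8900*√21/43 ≈ 2604.3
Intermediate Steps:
u(v, Z) = -75 + Z + v (u(v, Z) = (-75 + Z) + v = -75 + Z + v)
R(p) = 2*p² (R(p) = p*(2*p) = 2*p²)
m(Q) = -8 + √(Q + 2*Q²)
u(-149, -213)/(3218 - 1*(-6879)) - 8900/m(X(13, -4)) = (-75 - 213 - 149)/(3218 - 1*(-6879)) - 8900/(-8 + √(3*(1 + 2*3))) = -437/(3218 + 6879) - 8900/(-8 + √(3*(1 + 6))) = -437/10097 - 8900/(-8 + √(3*7)) = -437*1/10097 - 8900/(-8 + √21) = -19/439 - 8900/(-8 + √21)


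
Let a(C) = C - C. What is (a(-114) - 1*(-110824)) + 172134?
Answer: 282958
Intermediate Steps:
a(C) = 0
(a(-114) - 1*(-110824)) + 172134 = (0 - 1*(-110824)) + 172134 = (0 + 110824) + 172134 = 110824 + 172134 = 282958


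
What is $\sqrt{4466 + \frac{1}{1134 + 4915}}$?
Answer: $\frac{\sqrt{163412736915}}{6049} \approx 66.828$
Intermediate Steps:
$\sqrt{4466 + \frac{1}{1134 + 4915}} = \sqrt{4466 + \frac{1}{6049}} = \sqrt{\frac{27014835}{6049}} = \frac{\sqrt{163412736915}}{6049}$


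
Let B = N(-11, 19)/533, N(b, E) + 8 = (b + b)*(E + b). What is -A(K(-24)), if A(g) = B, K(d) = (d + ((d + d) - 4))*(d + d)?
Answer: 184/533 ≈ 0.34522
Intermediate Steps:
N(b, E) = -8 + 2*b*(E + b) (N(b, E) = -8 + (b + b)*(E + b) = -8 + (2*b)*(E + b) = -8 + 2*b*(E + b))
B = -184/533 (B = (-8 + 2*(-11)² + 2*19*(-11))/533 = (-8 + 2*121 - 418)*(1/533) = (-8 + 242 - 418)*(1/533) = -184*1/533 = -184/533 ≈ -0.34522)
K(d) = 2*d*(-4 + 3*d) (K(d) = (d + (2*d - 4))*(2*d) = (d + (-4 + 2*d))*(2*d) = (-4 + 3*d)*(2*d) = 2*d*(-4 + 3*d))
A(g) = -184/533
-A(K(-24)) = -1*(-184/533) = 184/533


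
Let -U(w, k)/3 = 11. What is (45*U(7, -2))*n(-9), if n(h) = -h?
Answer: -13365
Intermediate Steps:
U(w, k) = -33 (U(w, k) = -3*11 = -33)
(45*U(7, -2))*n(-9) = (45*(-33))*(-1*(-9)) = -1485*9 = -13365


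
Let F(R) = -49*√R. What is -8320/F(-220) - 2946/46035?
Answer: -982/15345 - 832*I*√55/539 ≈ -0.063995 - 11.448*I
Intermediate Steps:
-8320/F(-220) - 2946/46035 = -8320*I*√55/5390 - 2946/46035 = -8320*I*√55/5390 - 2946*1/46035 = -8320*I*√55/5390 - 982/15345 = -832*I*√55/539 - 982/15345 = -982/15345 - 832*I*√55/539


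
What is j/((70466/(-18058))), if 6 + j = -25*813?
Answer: 183568599/35233 ≈ 5210.1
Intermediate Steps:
j = -20331 (j = -6 - 25*813 = -6 - 20325 = -20331)
j/((70466/(-18058))) = -20331/(70466/(-18058)) = -20331/(70466*(-1/18058)) = -20331/(-35233/9029) = -20331*(-9029/35233) = 183568599/35233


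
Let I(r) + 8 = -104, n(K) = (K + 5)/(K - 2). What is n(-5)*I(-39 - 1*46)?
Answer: 0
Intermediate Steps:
n(K) = (5 + K)/(-2 + K)
I(r) = -112 (I(r) = -8 - 104 = -112)
n(-5)*I(-39 - 1*46) = ((5 - 5)/(-2 - 5))*(-112) = (0/(-7))*(-112) = -1/7*0*(-112) = 0*(-112) = 0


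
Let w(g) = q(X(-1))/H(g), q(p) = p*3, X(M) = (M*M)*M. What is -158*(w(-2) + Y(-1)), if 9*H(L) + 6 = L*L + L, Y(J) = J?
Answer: -1817/2 ≈ -908.50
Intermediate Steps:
X(M) = M³ (X(M) = M²*M = M³)
H(L) = -⅔ + L/9 + L²/9 (H(L) = -⅔ + (L*L + L)/9 = -⅔ + (L² + L)/9 = -⅔ + (L + L²)/9 = -⅔ + (L/9 + L²/9) = -⅔ + L/9 + L²/9)
q(p) = 3*p
w(g) = -3/(-⅔ + g/9 + g²/9) (w(g) = (3*(-1)³)/(-⅔ + g/9 + g²/9) = (3*(-1))/(-⅔ + g/9 + g²/9) = -3/(-⅔ + g/9 + g²/9))
-158*(w(-2) + Y(-1)) = -158*(-27/(-6 - 2 + (-2)²) - 1) = -158*(-27/(-6 - 2 + 4) - 1) = -158*(-27/(-4) - 1) = -158*(-27*(-¼) - 1) = -158*(27/4 - 1) = -158*23/4 = -1817/2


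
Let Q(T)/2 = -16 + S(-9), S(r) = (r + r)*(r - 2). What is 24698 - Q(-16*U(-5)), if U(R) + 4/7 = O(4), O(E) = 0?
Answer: 24334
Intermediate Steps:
S(r) = 2*r*(-2 + r) (S(r) = (2*r)*(-2 + r) = 2*r*(-2 + r))
U(R) = -4/7 (U(R) = -4/7 + 0 = -4/7)
Q(T) = 364 (Q(T) = 2*(-16 + 2*(-9)*(-2 - 9)) = 2*(-16 + 2*(-9)*(-11)) = 2*(-16 + 198) = 2*182 = 364)
24698 - Q(-16*U(-5)) = 24698 - 1*364 = 24698 - 364 = 24334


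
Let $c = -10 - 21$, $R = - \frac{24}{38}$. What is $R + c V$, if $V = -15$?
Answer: $\frac{8823}{19} \approx 464.37$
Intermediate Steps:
$R = - \frac{12}{19}$ ($R = \left(-24\right) \frac{1}{38} = - \frac{12}{19} \approx -0.63158$)
$c = -31$ ($c = -10 - 21 = -31$)
$R + c V = - \frac{12}{19} - -465 = - \frac{12}{19} + 465 = \frac{8823}{19}$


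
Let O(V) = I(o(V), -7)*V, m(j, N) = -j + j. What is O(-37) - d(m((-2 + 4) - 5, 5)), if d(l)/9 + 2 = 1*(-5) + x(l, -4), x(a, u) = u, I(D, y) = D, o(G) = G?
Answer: 1468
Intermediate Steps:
m(j, N) = 0
d(l) = -99 (d(l) = -18 + 9*(1*(-5) - 4) = -18 + 9*(-5 - 4) = -18 + 9*(-9) = -18 - 81 = -99)
O(V) = V² (O(V) = V*V = V²)
O(-37) - d(m((-2 + 4) - 5, 5)) = (-37)² - 1*(-99) = 1369 + 99 = 1468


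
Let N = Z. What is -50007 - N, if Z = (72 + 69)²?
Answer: -69888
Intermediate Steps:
Z = 19881 (Z = 141² = 19881)
N = 19881
-50007 - N = -50007 - 1*19881 = -50007 - 19881 = -69888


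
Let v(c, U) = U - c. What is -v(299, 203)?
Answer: 96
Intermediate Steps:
-v(299, 203) = -(203 - 1*299) = -(203 - 299) = -1*(-96) = 96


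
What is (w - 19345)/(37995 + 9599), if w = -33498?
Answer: -52843/47594 ≈ -1.1103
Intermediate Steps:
(w - 19345)/(37995 + 9599) = (-33498 - 19345)/(37995 + 9599) = -52843/47594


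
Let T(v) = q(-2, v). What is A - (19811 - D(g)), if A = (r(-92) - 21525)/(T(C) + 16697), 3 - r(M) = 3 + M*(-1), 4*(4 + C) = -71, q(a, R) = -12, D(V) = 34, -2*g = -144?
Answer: -330000862/16685 ≈ -19778.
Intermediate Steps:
g = 72 (g = -½*(-144) = 72)
C = -87/4 (C = -4 + (¼)*(-71) = -4 - 71/4 = -87/4 ≈ -21.750)
T(v) = -12
r(M) = M (r(M) = 3 - (3 + M*(-1)) = 3 - (3 - M) = 3 + (-3 + M) = M)
A = -21617/16685 (A = (-92 - 21525)/(-12 + 16697) = -21617/16685 ≈ -1.2956)
A - (19811 - D(g)) = -21617/16685 - (19811 - 1*34) = -21617/16685 - (19811 - 34) = -21617/16685 - 1*19777 = -21617/16685 - 19777 = -330000862/16685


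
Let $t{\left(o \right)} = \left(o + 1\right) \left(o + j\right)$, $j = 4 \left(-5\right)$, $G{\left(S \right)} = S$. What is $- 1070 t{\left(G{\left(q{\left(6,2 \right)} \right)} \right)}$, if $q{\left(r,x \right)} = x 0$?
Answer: $21400$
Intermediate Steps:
$q{\left(r,x \right)} = 0$
$j = -20$
$t{\left(o \right)} = \left(1 + o\right) \left(-20 + o\right)$ ($t{\left(o \right)} = \left(o + 1\right) \left(o - 20\right) = \left(1 + o\right) \left(-20 + o\right)$)
$- 1070 t{\left(G{\left(q{\left(6,2 \right)} \right)} \right)} = - 1070 \left(-20 + 0^{2} - 0\right) = - 1070 \left(-20 + 0 + 0\right) = \left(-1070\right) \left(-20\right) = 21400$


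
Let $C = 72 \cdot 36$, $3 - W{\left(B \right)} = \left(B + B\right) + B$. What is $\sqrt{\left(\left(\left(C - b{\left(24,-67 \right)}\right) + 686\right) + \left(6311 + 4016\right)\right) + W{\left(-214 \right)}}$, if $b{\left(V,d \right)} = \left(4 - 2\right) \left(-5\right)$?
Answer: $2 \sqrt{3565} \approx 119.42$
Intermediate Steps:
$b{\left(V,d \right)} = -10$ ($b{\left(V,d \right)} = 2 \left(-5\right) = -10$)
$W{\left(B \right)} = 3 - 3 B$ ($W{\left(B \right)} = 3 - \left(\left(B + B\right) + B\right) = 3 - \left(2 B + B\right) = 3 - 3 B$)
$C = 2592$
$\sqrt{\left(\left(\left(C - b{\left(24,-67 \right)}\right) + 686\right) + \left(6311 + 4016\right)\right) + W{\left(-214 \right)}} = \sqrt{\left(\left(\left(2592 - -10\right) + 686\right) + \left(6311 + 4016\right)\right) + \left(3 - -642\right)} = \sqrt{\left(\left(\left(2592 + 10\right) + 686\right) + 10327\right) + \left(3 + 642\right)} = \sqrt{\left(\left(2602 + 686\right) + 10327\right) + 645} = \sqrt{\left(3288 + 10327\right) + 645} = \sqrt{13615 + 645} = \sqrt{14260} = 2 \sqrt{3565}$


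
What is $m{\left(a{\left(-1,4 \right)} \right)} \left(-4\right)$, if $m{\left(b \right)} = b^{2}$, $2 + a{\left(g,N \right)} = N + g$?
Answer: $-4$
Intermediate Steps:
$a{\left(g,N \right)} = -2 + N + g$ ($a{\left(g,N \right)} = -2 + \left(N + g\right) = -2 + N + g$)
$m{\left(a{\left(-1,4 \right)} \right)} \left(-4\right) = \left(-2 + 4 - 1\right)^{2} \left(-4\right) = 1^{2} \left(-4\right) = 1 \left(-4\right) = -4$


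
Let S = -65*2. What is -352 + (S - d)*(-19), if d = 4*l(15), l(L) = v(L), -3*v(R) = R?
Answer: 1738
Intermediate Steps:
v(R) = -R/3
l(L) = -L/3
d = -20 (d = 4*(-⅓*15) = 4*(-5) = -20)
S = -130
-352 + (S - d)*(-19) = -352 + (-130 - 1*(-20))*(-19) = -352 + (-130 + 20)*(-19) = -352 - 110*(-19) = -352 + 2090 = 1738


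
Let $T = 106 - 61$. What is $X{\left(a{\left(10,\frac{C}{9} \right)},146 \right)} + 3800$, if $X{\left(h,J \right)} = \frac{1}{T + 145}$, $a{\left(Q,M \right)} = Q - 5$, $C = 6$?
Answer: $\frac{722001}{190} \approx 3800.0$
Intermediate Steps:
$a{\left(Q,M \right)} = -5 + Q$ ($a{\left(Q,M \right)} = Q - 5 = -5 + Q$)
$T = 45$
$X{\left(h,J \right)} = \frac{1}{190}$ ($X{\left(h,J \right)} = \frac{1}{45 + 145} = \frac{1}{190}$)
$X{\left(a{\left(10,\frac{C}{9} \right)},146 \right)} + 3800 = \frac{1}{190} + 3800 = \frac{722001}{190}$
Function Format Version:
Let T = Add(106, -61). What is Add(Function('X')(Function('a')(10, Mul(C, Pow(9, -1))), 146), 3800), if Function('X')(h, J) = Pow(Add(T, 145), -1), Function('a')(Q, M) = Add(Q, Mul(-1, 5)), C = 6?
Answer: Rational(722001, 190) ≈ 3800.0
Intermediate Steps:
Function('a')(Q, M) = Add(-5, Q) (Function('a')(Q, M) = Add(Q, -5) = Add(-5, Q))
T = 45
Function('X')(h, J) = Rational(1, 190) (Function('X')(h, J) = Pow(Add(45, 145), -1) = Pow(190, -1) = Rational(1, 190))
Add(Function('X')(Function('a')(10, Mul(C, Pow(9, -1))), 146), 3800) = Add(Rational(1, 190), 3800) = Rational(722001, 190)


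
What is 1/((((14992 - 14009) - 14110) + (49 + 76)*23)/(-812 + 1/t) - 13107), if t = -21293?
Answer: -17289917/226400646283 ≈ -7.6369e-5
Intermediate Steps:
1/((((14992 - 14009) - 14110) + (49 + 76)*23)/(-812 + 1/t) - 13107) = 1/((((14992 - 14009) - 14110) + (49 + 76)*23)/(-812 + 1/(-21293)) - 13107) = 1/(((983 - 14110) + 125*23)/(-812 - 1/21293) - 13107) = 1/((-13127 + 2875)/(-17289917/21293) - 13107) = 1/(-10252*(-21293/17289917) - 13107) = 1/(218295836/17289917 - 13107) = 1/(-226400646283/17289917) = -17289917/226400646283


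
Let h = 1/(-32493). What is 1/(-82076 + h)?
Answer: -32493/2666895469 ≈ -1.2184e-5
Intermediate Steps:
h = -1/32493 ≈ -3.0776e-5
1/(-82076 + h) = 1/(-82076 - 1/32493) = 1/(-2666895469/32493) = -32493/2666895469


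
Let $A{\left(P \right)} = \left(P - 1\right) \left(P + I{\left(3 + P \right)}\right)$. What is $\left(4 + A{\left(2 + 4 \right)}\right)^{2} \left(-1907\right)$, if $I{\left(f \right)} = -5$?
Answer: $-154467$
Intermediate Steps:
$A{\left(P \right)} = \left(-1 + P\right) \left(-5 + P\right)$ ($A{\left(P \right)} = \left(P - 1\right) \left(P - 5\right) = \left(-1 + P\right) \left(-5 + P\right)$)
$\left(4 + A{\left(2 + 4 \right)}\right)^{2} \left(-1907\right) = \left(4 + \left(5 + \left(2 + 4\right)^{2} - 6 \left(2 + 4\right)\right)\right)^{2} \left(-1907\right) = \left(4 + \left(5 + 6^{2} - 36\right)\right)^{2} \left(-1907\right) = \left(4 + \left(5 + 36 - 36\right)\right)^{2} \left(-1907\right) = \left(4 + 5\right)^{2} \left(-1907\right) = 9^{2} \left(-1907\right) = 81 \left(-1907\right) = -154467$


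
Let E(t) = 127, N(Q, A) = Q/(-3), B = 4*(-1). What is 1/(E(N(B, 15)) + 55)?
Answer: 1/182 ≈ 0.0054945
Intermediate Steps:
B = -4
N(Q, A) = -Q/3 (N(Q, A) = Q*(-⅓) = -Q/3)
1/(E(N(B, 15)) + 55) = 1/(127 + 55) = 1/182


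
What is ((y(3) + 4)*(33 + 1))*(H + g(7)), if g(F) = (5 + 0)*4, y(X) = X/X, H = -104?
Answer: -14280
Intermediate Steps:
y(X) = 1
g(F) = 20 (g(F) = 5*4 = 20)
((y(3) + 4)*(33 + 1))*(H + g(7)) = ((1 + 4)*(33 + 1))*(-104 + 20) = (5*34)*(-84) = 170*(-84) = -14280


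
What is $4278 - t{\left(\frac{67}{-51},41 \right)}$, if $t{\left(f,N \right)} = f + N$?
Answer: $\frac{216154}{51} \approx 4238.3$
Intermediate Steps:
$t{\left(f,N \right)} = N + f$
$4278 - t{\left(\frac{67}{-51},41 \right)} = 4278 - \left(41 + \frac{67}{-51}\right) = 4278 - \left(41 + 67 \left(- \frac{1}{51}\right)\right) = 4278 - \left(41 - \frac{67}{51}\right) = 4278 - \frac{2024}{51} = \frac{216154}{51}$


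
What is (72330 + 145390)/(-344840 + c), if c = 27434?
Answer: -108860/158703 ≈ -0.68594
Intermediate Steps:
(72330 + 145390)/(-344840 + c) = (72330 + 145390)/(-344840 + 27434) = 217720/(-317406) = 217720*(-1/317406) = -108860/158703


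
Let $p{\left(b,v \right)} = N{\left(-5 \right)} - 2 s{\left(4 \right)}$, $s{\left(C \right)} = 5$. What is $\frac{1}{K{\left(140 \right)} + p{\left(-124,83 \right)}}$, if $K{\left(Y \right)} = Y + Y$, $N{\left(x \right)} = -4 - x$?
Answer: $\frac{1}{271} \approx 0.00369$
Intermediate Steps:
$K{\left(Y \right)} = 2 Y$
$p{\left(b,v \right)} = -9$ ($p{\left(b,v \right)} = \left(-4 - -5\right) - 10 = \left(-4 + 5\right) - 10 = 1 - 10 = -9$)
$\frac{1}{K{\left(140 \right)} + p{\left(-124,83 \right)}} = \frac{1}{2 \cdot 140 - 9} = \frac{1}{280 - 9} = \frac{1}{271}$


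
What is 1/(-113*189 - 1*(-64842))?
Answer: 1/43485 ≈ 2.2996e-5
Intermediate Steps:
1/(-113*189 - 1*(-64842)) = 1/(-21357 + 64842) = 1/43485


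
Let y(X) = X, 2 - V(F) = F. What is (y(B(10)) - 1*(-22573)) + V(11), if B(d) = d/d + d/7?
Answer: 157965/7 ≈ 22566.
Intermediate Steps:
V(F) = 2 - F
B(d) = 1 + d/7 (B(d) = 1 + d*(1/7) = 1 + d/7)
(y(B(10)) - 1*(-22573)) + V(11) = ((1 + (1/7)*10) - 1*(-22573)) + (2 - 1*11) = ((1 + 10/7) + 22573) + (2 - 11) = (17/7 + 22573) - 9 = 158028/7 - 9 = 157965/7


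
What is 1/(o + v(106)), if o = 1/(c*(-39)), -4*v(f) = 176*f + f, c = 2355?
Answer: -183690/861597947 ≈ -0.00021320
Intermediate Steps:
v(f) = -177*f/4 (v(f) = -(176*f + f)/4 = -177*f/4)
o = -1/91845 (o = 1/(2355*(-39)) = 1/(-91845) = -1/91845 ≈ -1.0888e-5)
1/(o + v(106)) = 1/(-1/91845 - 177/4*106) = 1/(-1/91845 - 9381/2) = 1/(-861597947/183690) = -183690/861597947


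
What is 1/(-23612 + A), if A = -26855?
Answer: -1/50467 ≈ -1.9815e-5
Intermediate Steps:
1/(-23612 + A) = 1/(-23612 - 26855) = 1/(-50467) = -1/50467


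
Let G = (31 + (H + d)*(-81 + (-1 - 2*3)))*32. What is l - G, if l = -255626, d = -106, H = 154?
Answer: -121450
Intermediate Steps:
G = -134176 (G = (31 + (154 - 106)*(-81 + (-1 - 2*3)))*32 = (31 + 48*(-81 + (-1 - 6)))*32 = (31 + 48*(-81 - 7))*32 = (31 + 48*(-88))*32 = (31 - 4224)*32 = -4193*32 = -134176)
l - G = -255626 - 1*(-134176) = -255626 + 134176 = -121450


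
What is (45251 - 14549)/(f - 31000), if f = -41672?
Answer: -5117/12112 ≈ -0.42247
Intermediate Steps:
(45251 - 14549)/(f - 31000) = (45251 - 14549)/(-41672 - 31000) = 30702/(-72672) = 30702*(-1/72672) = -5117/12112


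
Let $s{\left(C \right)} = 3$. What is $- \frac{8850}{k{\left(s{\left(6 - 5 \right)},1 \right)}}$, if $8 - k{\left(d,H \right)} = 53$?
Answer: $\frac{590}{3} \approx 196.67$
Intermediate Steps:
$k{\left(d,H \right)} = -45$ ($k{\left(d,H \right)} = 8 - 53 = -45$)
$- \frac{8850}{k{\left(s{\left(6 - 5 \right)},1 \right)}} = - \frac{8850}{-45} = \left(-8850\right) \left(- \frac{1}{45}\right) = \frac{590}{3}$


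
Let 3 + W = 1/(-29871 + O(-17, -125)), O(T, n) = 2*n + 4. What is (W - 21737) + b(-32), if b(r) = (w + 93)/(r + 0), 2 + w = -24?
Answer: -20953812431/963744 ≈ -21742.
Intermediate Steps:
w = -26 (w = -2 - 24 = -26)
O(T, n) = 4 + 2*n
W = -90352/30117 (W = -3 + 1/(-29871 + (4 + 2*(-125))) = -3 + 1/(-29871 + (4 - 250)) = -3 + 1/(-29871 - 246) = -3 + 1/(-30117) = -3 - 1/30117 = -90352/30117 ≈ -3.0000)
b(r) = 67/r (b(r) = (-26 + 93)/(r + 0) = 67/r)
(W - 21737) + b(-32) = (-90352/30117 - 21737) + 67/(-32) = -654743581/30117 + 67*(-1/32) = -654743581/30117 - 67/32 = -20953812431/963744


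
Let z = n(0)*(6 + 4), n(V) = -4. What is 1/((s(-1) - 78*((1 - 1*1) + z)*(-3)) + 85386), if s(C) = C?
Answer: 1/76025 ≈ 1.3154e-5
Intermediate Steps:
z = -40 (z = -4*(6 + 4) = -4*10 = -40)
1/((s(-1) - 78*((1 - 1*1) + z)*(-3)) + 85386) = 1/((-1 - 78*((1 - 1*1) - 40)*(-3)) + 85386) = 1/((-1 - 78*((1 - 1) - 40)*(-3)) + 85386) = 1/((-1 - 78*(0 - 40)*(-3)) + 85386) = 1/((-1 - (-3120)*(-3)) + 85386) = 1/((-1 - 78*120) + 85386) = 1/((-1 - 9360) + 85386) = 1/(-9361 + 85386) = 1/76025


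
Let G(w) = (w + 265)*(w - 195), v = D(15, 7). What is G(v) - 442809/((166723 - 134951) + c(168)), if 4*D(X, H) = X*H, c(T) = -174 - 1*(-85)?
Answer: -8307268023/168976 ≈ -49162.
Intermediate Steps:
c(T) = -89 (c(T) = -174 + 85 = -89)
D(X, H) = H*X/4 (D(X, H) = (X*H)/4 = (H*X)/4 = H*X/4)
v = 105/4 (v = (¼)*7*15 = 105/4 ≈ 26.250)
G(w) = (-195 + w)*(265 + w) (G(w) = (265 + w)*(-195 + w) = (-195 + w)*(265 + w))
G(v) - 442809/((166723 - 134951) + c(168)) = (-51675 + (105/4)² + 70*(105/4)) - 442809/((166723 - 134951) - 89) = (-51675 + 11025/16 + 3675/2) - 442809/(31772 - 89) = -786375/16 - 442809/31683 = -786375/16 - 442809*1/31683 = -786375/16 - 147603/10561 = -8307268023/168976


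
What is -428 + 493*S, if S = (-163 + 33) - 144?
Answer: -135510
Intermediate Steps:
S = -274 (S = -130 - 144 = -274)
-428 + 493*S = -428 + 493*(-274) = -428 - 135082 = -135510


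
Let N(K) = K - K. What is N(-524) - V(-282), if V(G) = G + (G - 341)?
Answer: 905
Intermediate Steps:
V(G) = -341 + 2*G (V(G) = G + (-341 + G) = -341 + 2*G)
N(K) = 0
N(-524) - V(-282) = 0 - (-341 + 2*(-282)) = 0 - (-341 - 564) = 0 - 1*(-905) = 0 + 905 = 905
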